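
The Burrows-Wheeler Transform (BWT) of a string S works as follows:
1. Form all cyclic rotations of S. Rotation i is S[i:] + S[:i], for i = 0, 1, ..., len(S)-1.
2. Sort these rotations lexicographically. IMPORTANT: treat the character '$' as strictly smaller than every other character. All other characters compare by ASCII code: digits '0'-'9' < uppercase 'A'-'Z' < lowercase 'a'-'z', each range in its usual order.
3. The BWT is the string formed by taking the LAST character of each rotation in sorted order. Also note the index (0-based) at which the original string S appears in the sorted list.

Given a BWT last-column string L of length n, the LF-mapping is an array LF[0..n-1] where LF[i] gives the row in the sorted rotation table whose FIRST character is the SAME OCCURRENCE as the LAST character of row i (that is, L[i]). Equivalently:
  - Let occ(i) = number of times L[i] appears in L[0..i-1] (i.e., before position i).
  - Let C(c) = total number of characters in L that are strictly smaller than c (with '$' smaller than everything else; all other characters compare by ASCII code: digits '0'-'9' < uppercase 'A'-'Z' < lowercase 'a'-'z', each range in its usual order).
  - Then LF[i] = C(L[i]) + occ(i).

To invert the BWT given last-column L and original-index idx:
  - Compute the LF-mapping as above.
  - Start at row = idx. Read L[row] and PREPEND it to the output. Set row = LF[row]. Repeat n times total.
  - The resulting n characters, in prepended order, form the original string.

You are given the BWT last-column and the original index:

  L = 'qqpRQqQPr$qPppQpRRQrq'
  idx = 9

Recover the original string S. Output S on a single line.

LF mapping: 14 15 10 7 3 16 4 1 19 0 17 2 11 12 5 13 8 9 6 20 18
Walk LF starting at row 9, prepending L[row]:
  step 1: row=9, L[9]='$', prepend. Next row=LF[9]=0
  step 2: row=0, L[0]='q', prepend. Next row=LF[0]=14
  step 3: row=14, L[14]='Q', prepend. Next row=LF[14]=5
  step 4: row=5, L[5]='q', prepend. Next row=LF[5]=16
  step 5: row=16, L[16]='R', prepend. Next row=LF[16]=8
  step 6: row=8, L[8]='r', prepend. Next row=LF[8]=19
  step 7: row=19, L[19]='r', prepend. Next row=LF[19]=20
  step 8: row=20, L[20]='q', prepend. Next row=LF[20]=18
  step 9: row=18, L[18]='Q', prepend. Next row=LF[18]=6
  step 10: row=6, L[6]='Q', prepend. Next row=LF[6]=4
  step 11: row=4, L[4]='Q', prepend. Next row=LF[4]=3
  step 12: row=3, L[3]='R', prepend. Next row=LF[3]=7
  step 13: row=7, L[7]='P', prepend. Next row=LF[7]=1
  step 14: row=1, L[1]='q', prepend. Next row=LF[1]=15
  step 15: row=15, L[15]='p', prepend. Next row=LF[15]=13
  step 16: row=13, L[13]='p', prepend. Next row=LF[13]=12
  step 17: row=12, L[12]='p', prepend. Next row=LF[12]=11
  step 18: row=11, L[11]='P', prepend. Next row=LF[11]=2
  step 19: row=2, L[2]='p', prepend. Next row=LF[2]=10
  step 20: row=10, L[10]='q', prepend. Next row=LF[10]=17
  step 21: row=17, L[17]='R', prepend. Next row=LF[17]=9
Reversed output: RqpPpppqPRQQQqrrRqQq$

Answer: RqpPpppqPRQQQqrrRqQq$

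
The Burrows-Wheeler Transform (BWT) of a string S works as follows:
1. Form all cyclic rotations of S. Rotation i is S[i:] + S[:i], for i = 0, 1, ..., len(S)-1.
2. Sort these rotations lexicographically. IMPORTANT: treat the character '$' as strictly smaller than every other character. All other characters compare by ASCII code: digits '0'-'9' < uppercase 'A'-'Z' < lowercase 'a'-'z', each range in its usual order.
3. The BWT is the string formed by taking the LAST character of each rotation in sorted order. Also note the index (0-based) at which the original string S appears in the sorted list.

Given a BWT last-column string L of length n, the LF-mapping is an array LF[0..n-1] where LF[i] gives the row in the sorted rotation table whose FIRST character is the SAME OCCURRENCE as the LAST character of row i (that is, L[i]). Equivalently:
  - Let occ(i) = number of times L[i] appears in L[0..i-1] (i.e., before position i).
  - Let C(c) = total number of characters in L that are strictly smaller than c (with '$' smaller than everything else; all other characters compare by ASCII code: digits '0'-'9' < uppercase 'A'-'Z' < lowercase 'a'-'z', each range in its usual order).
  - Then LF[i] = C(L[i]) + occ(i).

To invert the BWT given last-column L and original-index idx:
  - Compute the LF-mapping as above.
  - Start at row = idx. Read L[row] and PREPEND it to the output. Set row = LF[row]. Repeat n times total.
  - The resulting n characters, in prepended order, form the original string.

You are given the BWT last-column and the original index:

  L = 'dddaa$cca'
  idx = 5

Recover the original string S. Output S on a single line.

LF mapping: 6 7 8 1 2 0 4 5 3
Walk LF starting at row 5, prepending L[row]:
  step 1: row=5, L[5]='$', prepend. Next row=LF[5]=0
  step 2: row=0, L[0]='d', prepend. Next row=LF[0]=6
  step 3: row=6, L[6]='c', prepend. Next row=LF[6]=4
  step 4: row=4, L[4]='a', prepend. Next row=LF[4]=2
  step 5: row=2, L[2]='d', prepend. Next row=LF[2]=8
  step 6: row=8, L[8]='a', prepend. Next row=LF[8]=3
  step 7: row=3, L[3]='a', prepend. Next row=LF[3]=1
  step 8: row=1, L[1]='d', prepend. Next row=LF[1]=7
  step 9: row=7, L[7]='c', prepend. Next row=LF[7]=5
Reversed output: cdaadacd$

Answer: cdaadacd$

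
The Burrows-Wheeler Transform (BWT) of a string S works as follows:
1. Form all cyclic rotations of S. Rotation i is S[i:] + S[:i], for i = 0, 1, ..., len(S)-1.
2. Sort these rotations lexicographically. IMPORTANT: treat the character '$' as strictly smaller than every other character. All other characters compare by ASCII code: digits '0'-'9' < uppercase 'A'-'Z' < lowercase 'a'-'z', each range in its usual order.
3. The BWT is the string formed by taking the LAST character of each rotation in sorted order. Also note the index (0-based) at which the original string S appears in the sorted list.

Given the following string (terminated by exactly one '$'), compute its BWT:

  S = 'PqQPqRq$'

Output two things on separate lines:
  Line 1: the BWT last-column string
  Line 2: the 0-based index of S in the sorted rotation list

All 8 rotations (rotation i = S[i:]+S[:i]):
  rot[0] = PqQPqRq$
  rot[1] = qQPqRq$P
  rot[2] = QPqRq$Pq
  rot[3] = PqRq$PqQ
  rot[4] = qRq$PqQP
  rot[5] = Rq$PqQPq
  rot[6] = q$PqQPqR
  rot[7] = $PqQPqRq
Sorted (with $ < everything):
  sorted[0] = $PqQPqRq  (last char: 'q')
  sorted[1] = PqQPqRq$  (last char: '$')
  sorted[2] = PqRq$PqQ  (last char: 'Q')
  sorted[3] = QPqRq$Pq  (last char: 'q')
  sorted[4] = Rq$PqQPq  (last char: 'q')
  sorted[5] = q$PqQPqR  (last char: 'R')
  sorted[6] = qQPqRq$P  (last char: 'P')
  sorted[7] = qRq$PqQP  (last char: 'P')
Last column: q$QqqRPP
Original string S is at sorted index 1

Answer: q$QqqRPP
1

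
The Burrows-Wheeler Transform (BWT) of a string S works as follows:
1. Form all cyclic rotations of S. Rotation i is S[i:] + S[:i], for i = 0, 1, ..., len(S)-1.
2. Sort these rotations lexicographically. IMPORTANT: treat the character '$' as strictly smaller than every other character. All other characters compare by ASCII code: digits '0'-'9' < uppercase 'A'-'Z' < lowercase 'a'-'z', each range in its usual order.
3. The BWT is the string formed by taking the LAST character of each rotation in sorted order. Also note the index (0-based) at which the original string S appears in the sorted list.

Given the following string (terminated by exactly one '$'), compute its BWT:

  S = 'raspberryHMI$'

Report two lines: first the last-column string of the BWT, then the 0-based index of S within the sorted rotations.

All 13 rotations (rotation i = S[i:]+S[:i]):
  rot[0] = raspberryHMI$
  rot[1] = aspberryHMI$r
  rot[2] = spberryHMI$ra
  rot[3] = pberryHMI$ras
  rot[4] = berryHMI$rasp
  rot[5] = erryHMI$raspb
  rot[6] = rryHMI$raspbe
  rot[7] = ryHMI$raspber
  rot[8] = yHMI$raspberr
  rot[9] = HMI$raspberry
  rot[10] = MI$raspberryH
  rot[11] = I$raspberryHM
  rot[12] = $raspberryHMI
Sorted (with $ < everything):
  sorted[0] = $raspberryHMI  (last char: 'I')
  sorted[1] = HMI$raspberry  (last char: 'y')
  sorted[2] = I$raspberryHM  (last char: 'M')
  sorted[3] = MI$raspberryH  (last char: 'H')
  sorted[4] = aspberryHMI$r  (last char: 'r')
  sorted[5] = berryHMI$rasp  (last char: 'p')
  sorted[6] = erryHMI$raspb  (last char: 'b')
  sorted[7] = pberryHMI$ras  (last char: 's')
  sorted[8] = raspberryHMI$  (last char: '$')
  sorted[9] = rryHMI$raspbe  (last char: 'e')
  sorted[10] = ryHMI$raspber  (last char: 'r')
  sorted[11] = spberryHMI$ra  (last char: 'a')
  sorted[12] = yHMI$raspberr  (last char: 'r')
Last column: IyMHrpbs$erar
Original string S is at sorted index 8

Answer: IyMHrpbs$erar
8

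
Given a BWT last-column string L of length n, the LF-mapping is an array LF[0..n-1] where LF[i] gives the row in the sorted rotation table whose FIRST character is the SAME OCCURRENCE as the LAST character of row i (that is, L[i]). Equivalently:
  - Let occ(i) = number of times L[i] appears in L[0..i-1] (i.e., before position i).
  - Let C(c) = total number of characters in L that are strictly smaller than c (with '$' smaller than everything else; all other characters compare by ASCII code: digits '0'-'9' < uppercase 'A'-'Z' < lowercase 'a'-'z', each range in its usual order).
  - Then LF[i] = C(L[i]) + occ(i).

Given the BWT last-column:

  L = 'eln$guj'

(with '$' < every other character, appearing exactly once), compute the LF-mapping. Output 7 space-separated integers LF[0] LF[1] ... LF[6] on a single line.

Answer: 1 4 5 0 2 6 3

Derivation:
Char counts: '$':1, 'e':1, 'g':1, 'j':1, 'l':1, 'n':1, 'u':1
C (first-col start): C('$')=0, C('e')=1, C('g')=2, C('j')=3, C('l')=4, C('n')=5, C('u')=6
L[0]='e': occ=0, LF[0]=C('e')+0=1+0=1
L[1]='l': occ=0, LF[1]=C('l')+0=4+0=4
L[2]='n': occ=0, LF[2]=C('n')+0=5+0=5
L[3]='$': occ=0, LF[3]=C('$')+0=0+0=0
L[4]='g': occ=0, LF[4]=C('g')+0=2+0=2
L[5]='u': occ=0, LF[5]=C('u')+0=6+0=6
L[6]='j': occ=0, LF[6]=C('j')+0=3+0=3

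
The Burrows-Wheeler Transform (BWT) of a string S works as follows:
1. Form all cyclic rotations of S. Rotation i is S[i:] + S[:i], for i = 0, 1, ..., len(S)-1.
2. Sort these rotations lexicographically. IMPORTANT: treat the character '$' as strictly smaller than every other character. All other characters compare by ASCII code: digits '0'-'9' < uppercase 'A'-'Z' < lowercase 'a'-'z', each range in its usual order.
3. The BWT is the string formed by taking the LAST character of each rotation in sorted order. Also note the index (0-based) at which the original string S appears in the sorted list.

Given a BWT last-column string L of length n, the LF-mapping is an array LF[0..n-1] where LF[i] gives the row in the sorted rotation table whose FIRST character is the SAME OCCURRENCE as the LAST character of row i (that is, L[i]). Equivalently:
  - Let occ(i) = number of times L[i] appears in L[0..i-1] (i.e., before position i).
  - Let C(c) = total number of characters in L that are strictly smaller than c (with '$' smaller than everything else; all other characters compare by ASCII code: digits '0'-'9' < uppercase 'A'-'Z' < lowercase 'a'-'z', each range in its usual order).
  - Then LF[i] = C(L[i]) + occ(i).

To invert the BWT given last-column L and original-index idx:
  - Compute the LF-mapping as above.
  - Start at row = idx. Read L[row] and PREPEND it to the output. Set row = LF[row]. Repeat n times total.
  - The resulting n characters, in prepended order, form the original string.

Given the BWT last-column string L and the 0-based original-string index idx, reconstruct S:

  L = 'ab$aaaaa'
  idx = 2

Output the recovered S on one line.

LF mapping: 1 7 0 2 3 4 5 6
Walk LF starting at row 2, prepending L[row]:
  step 1: row=2, L[2]='$', prepend. Next row=LF[2]=0
  step 2: row=0, L[0]='a', prepend. Next row=LF[0]=1
  step 3: row=1, L[1]='b', prepend. Next row=LF[1]=7
  step 4: row=7, L[7]='a', prepend. Next row=LF[7]=6
  step 5: row=6, L[6]='a', prepend. Next row=LF[6]=5
  step 6: row=5, L[5]='a', prepend. Next row=LF[5]=4
  step 7: row=4, L[4]='a', prepend. Next row=LF[4]=3
  step 8: row=3, L[3]='a', prepend. Next row=LF[3]=2
Reversed output: aaaaaba$

Answer: aaaaaba$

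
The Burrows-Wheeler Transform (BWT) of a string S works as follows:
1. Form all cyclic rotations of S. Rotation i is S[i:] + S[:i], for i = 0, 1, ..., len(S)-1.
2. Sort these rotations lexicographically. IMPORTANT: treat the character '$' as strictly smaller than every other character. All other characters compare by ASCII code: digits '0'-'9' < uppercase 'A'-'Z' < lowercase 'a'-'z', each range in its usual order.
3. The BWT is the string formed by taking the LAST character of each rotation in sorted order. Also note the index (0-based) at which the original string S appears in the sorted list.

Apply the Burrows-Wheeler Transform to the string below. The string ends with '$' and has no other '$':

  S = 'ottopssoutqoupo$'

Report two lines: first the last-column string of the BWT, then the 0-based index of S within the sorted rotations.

Answer: opt$qsuotsptuooo
3

Derivation:
All 16 rotations (rotation i = S[i:]+S[:i]):
  rot[0] = ottopssoutqoupo$
  rot[1] = ttopssoutqoupo$o
  rot[2] = topssoutqoupo$ot
  rot[3] = opssoutqoupo$ott
  rot[4] = pssoutqoupo$otto
  rot[5] = ssoutqoupo$ottop
  rot[6] = soutqoupo$ottops
  rot[7] = outqoupo$ottopss
  rot[8] = utqoupo$ottopsso
  rot[9] = tqoupo$ottopssou
  rot[10] = qoupo$ottopssout
  rot[11] = oupo$ottopssoutq
  rot[12] = upo$ottopssoutqo
  rot[13] = po$ottopssoutqou
  rot[14] = o$ottopssoutqoup
  rot[15] = $ottopssoutqoupo
Sorted (with $ < everything):
  sorted[0] = $ottopssoutqoupo  (last char: 'o')
  sorted[1] = o$ottopssoutqoup  (last char: 'p')
  sorted[2] = opssoutqoupo$ott  (last char: 't')
  sorted[3] = ottopssoutqoupo$  (last char: '$')
  sorted[4] = oupo$ottopssoutq  (last char: 'q')
  sorted[5] = outqoupo$ottopss  (last char: 's')
  sorted[6] = po$ottopssoutqou  (last char: 'u')
  sorted[7] = pssoutqoupo$otto  (last char: 'o')
  sorted[8] = qoupo$ottopssout  (last char: 't')
  sorted[9] = soutqoupo$ottops  (last char: 's')
  sorted[10] = ssoutqoupo$ottop  (last char: 'p')
  sorted[11] = topssoutqoupo$ot  (last char: 't')
  sorted[12] = tqoupo$ottopssou  (last char: 'u')
  sorted[13] = ttopssoutqoupo$o  (last char: 'o')
  sorted[14] = upo$ottopssoutqo  (last char: 'o')
  sorted[15] = utqoupo$ottopsso  (last char: 'o')
Last column: opt$qsuotsptuooo
Original string S is at sorted index 3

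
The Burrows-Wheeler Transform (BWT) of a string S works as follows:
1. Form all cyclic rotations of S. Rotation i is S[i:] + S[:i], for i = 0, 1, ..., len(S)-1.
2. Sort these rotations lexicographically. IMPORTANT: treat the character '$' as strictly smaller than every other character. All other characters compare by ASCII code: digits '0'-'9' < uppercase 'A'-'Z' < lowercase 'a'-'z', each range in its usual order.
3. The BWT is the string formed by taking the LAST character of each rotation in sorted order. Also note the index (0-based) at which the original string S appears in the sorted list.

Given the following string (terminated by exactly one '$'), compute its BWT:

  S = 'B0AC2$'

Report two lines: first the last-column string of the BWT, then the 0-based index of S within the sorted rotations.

All 6 rotations (rotation i = S[i:]+S[:i]):
  rot[0] = B0AC2$
  rot[1] = 0AC2$B
  rot[2] = AC2$B0
  rot[3] = C2$B0A
  rot[4] = 2$B0AC
  rot[5] = $B0AC2
Sorted (with $ < everything):
  sorted[0] = $B0AC2  (last char: '2')
  sorted[1] = 0AC2$B  (last char: 'B')
  sorted[2] = 2$B0AC  (last char: 'C')
  sorted[3] = AC2$B0  (last char: '0')
  sorted[4] = B0AC2$  (last char: '$')
  sorted[5] = C2$B0A  (last char: 'A')
Last column: 2BC0$A
Original string S is at sorted index 4

Answer: 2BC0$A
4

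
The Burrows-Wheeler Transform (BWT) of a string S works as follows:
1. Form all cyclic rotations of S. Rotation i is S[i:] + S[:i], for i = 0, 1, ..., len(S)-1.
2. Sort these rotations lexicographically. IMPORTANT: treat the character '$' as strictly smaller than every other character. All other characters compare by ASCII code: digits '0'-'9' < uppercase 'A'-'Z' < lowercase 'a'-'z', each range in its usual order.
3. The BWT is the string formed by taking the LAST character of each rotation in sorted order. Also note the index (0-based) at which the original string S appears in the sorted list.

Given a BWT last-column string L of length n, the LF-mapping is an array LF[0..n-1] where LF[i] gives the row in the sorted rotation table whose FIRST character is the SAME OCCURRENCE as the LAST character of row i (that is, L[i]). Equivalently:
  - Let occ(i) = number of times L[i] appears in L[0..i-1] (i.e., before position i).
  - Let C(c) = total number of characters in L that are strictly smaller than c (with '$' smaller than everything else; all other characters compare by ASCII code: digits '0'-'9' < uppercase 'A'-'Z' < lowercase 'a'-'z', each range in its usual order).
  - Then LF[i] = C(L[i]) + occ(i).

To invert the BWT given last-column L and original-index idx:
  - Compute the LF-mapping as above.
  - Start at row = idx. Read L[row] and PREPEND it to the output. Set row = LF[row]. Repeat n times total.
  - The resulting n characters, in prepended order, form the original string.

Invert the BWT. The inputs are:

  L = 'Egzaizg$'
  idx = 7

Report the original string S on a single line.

LF mapping: 1 3 6 2 5 7 4 0
Walk LF starting at row 7, prepending L[row]:
  step 1: row=7, L[7]='$', prepend. Next row=LF[7]=0
  step 2: row=0, L[0]='E', prepend. Next row=LF[0]=1
  step 3: row=1, L[1]='g', prepend. Next row=LF[1]=3
  step 4: row=3, L[3]='a', prepend. Next row=LF[3]=2
  step 5: row=2, L[2]='z', prepend. Next row=LF[2]=6
  step 6: row=6, L[6]='g', prepend. Next row=LF[6]=4
  step 7: row=4, L[4]='i', prepend. Next row=LF[4]=5
  step 8: row=5, L[5]='z', prepend. Next row=LF[5]=7
Reversed output: zigzagE$

Answer: zigzagE$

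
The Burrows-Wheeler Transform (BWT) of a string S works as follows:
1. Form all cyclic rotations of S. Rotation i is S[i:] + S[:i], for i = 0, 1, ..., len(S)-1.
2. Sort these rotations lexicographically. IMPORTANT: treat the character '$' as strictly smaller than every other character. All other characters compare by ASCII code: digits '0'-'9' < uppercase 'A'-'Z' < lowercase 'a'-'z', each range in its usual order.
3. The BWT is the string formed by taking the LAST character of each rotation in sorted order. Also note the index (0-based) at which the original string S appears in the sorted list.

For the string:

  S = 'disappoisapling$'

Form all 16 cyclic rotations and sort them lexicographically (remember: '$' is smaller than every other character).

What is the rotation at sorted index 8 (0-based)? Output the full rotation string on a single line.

Answer: ling$disappoisap

Derivation:
All 16 rotations (rotation i = S[i:]+S[:i]):
  rot[0] = disappoisapling$
  rot[1] = isappoisapling$d
  rot[2] = sappoisapling$di
  rot[3] = appoisapling$dis
  rot[4] = ppoisapling$disa
  rot[5] = poisapling$disap
  rot[6] = oisapling$disapp
  rot[7] = isapling$disappo
  rot[8] = sapling$disappoi
  rot[9] = apling$disappois
  rot[10] = pling$disappoisa
  rot[11] = ling$disappoisap
  rot[12] = ing$disappoisapl
  rot[13] = ng$disappoisapli
  rot[14] = g$disappoisaplin
  rot[15] = $disappoisapling
Sorted (with $ < everything):
  sorted[0] = $disappoisapling
  sorted[1] = apling$disappois
  sorted[2] = appoisapling$dis
  sorted[3] = disappoisapling$
  sorted[4] = g$disappoisaplin
  sorted[5] = ing$disappoisapl
  sorted[6] = isapling$disappo
  sorted[7] = isappoisapling$d
  sorted[8] = ling$disappoisap
  sorted[9] = ng$disappoisapli
  sorted[10] = oisapling$disapp
  sorted[11] = pling$disappoisa
  sorted[12] = poisapling$disap
  sorted[13] = ppoisapling$disa
  sorted[14] = sapling$disappoi
  sorted[15] = sappoisapling$di
sorted[8] = ling$disappoisap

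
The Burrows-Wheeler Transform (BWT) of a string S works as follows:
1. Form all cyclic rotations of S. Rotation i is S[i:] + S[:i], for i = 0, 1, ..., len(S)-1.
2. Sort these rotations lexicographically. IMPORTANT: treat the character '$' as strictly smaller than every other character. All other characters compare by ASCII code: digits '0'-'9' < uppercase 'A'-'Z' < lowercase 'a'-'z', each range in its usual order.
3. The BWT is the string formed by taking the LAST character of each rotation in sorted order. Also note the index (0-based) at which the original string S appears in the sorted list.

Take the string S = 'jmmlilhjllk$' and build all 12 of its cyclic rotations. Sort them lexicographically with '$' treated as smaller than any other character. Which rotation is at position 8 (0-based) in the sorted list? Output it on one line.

All 12 rotations (rotation i = S[i:]+S[:i]):
  rot[0] = jmmlilhjllk$
  rot[1] = mmlilhjllk$j
  rot[2] = mlilhjllk$jm
  rot[3] = lilhjllk$jmm
  rot[4] = ilhjllk$jmml
  rot[5] = lhjllk$jmmli
  rot[6] = hjllk$jmmlil
  rot[7] = jllk$jmmlilh
  rot[8] = llk$jmmlilhj
  rot[9] = lk$jmmlilhjl
  rot[10] = k$jmmlilhjll
  rot[11] = $jmmlilhjllk
Sorted (with $ < everything):
  sorted[0] = $jmmlilhjllk
  sorted[1] = hjllk$jmmlil
  sorted[2] = ilhjllk$jmml
  sorted[3] = jllk$jmmlilh
  sorted[4] = jmmlilhjllk$
  sorted[5] = k$jmmlilhjll
  sorted[6] = lhjllk$jmmli
  sorted[7] = lilhjllk$jmm
  sorted[8] = lk$jmmlilhjl
  sorted[9] = llk$jmmlilhj
  sorted[10] = mlilhjllk$jm
  sorted[11] = mmlilhjllk$j
sorted[8] = lk$jmmlilhjl

Answer: lk$jmmlilhjl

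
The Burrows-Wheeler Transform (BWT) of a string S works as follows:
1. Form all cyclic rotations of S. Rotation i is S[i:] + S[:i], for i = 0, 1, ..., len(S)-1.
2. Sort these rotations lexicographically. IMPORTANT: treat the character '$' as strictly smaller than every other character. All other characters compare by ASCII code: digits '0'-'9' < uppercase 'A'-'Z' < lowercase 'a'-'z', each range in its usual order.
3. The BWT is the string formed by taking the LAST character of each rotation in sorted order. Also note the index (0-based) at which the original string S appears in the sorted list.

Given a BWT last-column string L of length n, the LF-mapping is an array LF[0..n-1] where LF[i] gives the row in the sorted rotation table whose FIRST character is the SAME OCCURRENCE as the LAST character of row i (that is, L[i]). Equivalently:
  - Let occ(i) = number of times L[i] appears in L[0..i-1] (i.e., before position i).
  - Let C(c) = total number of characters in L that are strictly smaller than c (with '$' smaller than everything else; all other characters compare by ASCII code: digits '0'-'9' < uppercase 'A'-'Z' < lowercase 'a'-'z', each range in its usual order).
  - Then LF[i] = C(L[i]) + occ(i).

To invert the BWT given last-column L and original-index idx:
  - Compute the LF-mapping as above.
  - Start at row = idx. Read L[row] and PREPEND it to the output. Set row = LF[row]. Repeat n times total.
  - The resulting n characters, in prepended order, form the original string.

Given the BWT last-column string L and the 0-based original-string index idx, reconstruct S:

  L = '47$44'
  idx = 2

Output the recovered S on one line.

Answer: 4474$

Derivation:
LF mapping: 1 4 0 2 3
Walk LF starting at row 2, prepending L[row]:
  step 1: row=2, L[2]='$', prepend. Next row=LF[2]=0
  step 2: row=0, L[0]='4', prepend. Next row=LF[0]=1
  step 3: row=1, L[1]='7', prepend. Next row=LF[1]=4
  step 4: row=4, L[4]='4', prepend. Next row=LF[4]=3
  step 5: row=3, L[3]='4', prepend. Next row=LF[3]=2
Reversed output: 4474$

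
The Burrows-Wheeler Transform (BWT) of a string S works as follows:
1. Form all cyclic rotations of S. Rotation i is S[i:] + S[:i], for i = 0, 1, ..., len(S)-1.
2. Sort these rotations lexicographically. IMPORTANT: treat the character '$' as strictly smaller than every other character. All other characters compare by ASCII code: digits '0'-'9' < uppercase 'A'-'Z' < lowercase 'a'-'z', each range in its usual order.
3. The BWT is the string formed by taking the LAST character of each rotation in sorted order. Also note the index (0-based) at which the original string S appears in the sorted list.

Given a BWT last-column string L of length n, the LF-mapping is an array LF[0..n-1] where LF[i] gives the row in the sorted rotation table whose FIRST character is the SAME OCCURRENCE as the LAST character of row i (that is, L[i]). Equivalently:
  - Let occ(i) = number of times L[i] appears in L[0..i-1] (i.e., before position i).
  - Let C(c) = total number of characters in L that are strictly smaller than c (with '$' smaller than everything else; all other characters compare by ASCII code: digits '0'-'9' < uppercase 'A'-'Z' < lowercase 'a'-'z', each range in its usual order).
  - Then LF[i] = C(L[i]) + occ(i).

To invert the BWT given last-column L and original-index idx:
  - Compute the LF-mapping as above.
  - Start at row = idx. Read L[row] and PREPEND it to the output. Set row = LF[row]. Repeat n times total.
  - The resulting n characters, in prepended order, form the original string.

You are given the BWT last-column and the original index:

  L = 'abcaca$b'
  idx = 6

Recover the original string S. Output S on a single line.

LF mapping: 1 4 6 2 7 3 0 5
Walk LF starting at row 6, prepending L[row]:
  step 1: row=6, L[6]='$', prepend. Next row=LF[6]=0
  step 2: row=0, L[0]='a', prepend. Next row=LF[0]=1
  step 3: row=1, L[1]='b', prepend. Next row=LF[1]=4
  step 4: row=4, L[4]='c', prepend. Next row=LF[4]=7
  step 5: row=7, L[7]='b', prepend. Next row=LF[7]=5
  step 6: row=5, L[5]='a', prepend. Next row=LF[5]=3
  step 7: row=3, L[3]='a', prepend. Next row=LF[3]=2
  step 8: row=2, L[2]='c', prepend. Next row=LF[2]=6
Reversed output: caabcba$

Answer: caabcba$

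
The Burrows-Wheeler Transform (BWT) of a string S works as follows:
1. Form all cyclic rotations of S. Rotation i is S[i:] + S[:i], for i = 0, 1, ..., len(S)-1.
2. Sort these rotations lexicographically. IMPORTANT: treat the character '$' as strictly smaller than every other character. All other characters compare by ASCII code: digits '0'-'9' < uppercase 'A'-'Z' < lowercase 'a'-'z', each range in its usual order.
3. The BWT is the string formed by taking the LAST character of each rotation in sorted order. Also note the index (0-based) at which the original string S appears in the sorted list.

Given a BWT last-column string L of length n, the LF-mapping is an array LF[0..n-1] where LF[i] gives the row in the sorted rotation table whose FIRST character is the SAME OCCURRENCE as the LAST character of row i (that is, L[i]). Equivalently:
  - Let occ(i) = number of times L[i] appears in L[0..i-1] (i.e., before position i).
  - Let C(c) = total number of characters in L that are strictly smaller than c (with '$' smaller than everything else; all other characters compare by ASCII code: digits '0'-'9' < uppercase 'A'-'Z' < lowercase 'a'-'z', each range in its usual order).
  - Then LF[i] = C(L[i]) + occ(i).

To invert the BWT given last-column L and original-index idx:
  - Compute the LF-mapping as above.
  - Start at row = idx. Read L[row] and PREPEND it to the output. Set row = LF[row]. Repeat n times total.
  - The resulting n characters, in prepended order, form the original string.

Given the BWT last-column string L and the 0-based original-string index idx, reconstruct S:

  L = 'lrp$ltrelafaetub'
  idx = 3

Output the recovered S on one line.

Answer: butterfparallel$

Derivation:
LF mapping: 7 11 10 0 8 13 12 4 9 1 6 2 5 14 15 3
Walk LF starting at row 3, prepending L[row]:
  step 1: row=3, L[3]='$', prepend. Next row=LF[3]=0
  step 2: row=0, L[0]='l', prepend. Next row=LF[0]=7
  step 3: row=7, L[7]='e', prepend. Next row=LF[7]=4
  step 4: row=4, L[4]='l', prepend. Next row=LF[4]=8
  step 5: row=8, L[8]='l', prepend. Next row=LF[8]=9
  step 6: row=9, L[9]='a', prepend. Next row=LF[9]=1
  step 7: row=1, L[1]='r', prepend. Next row=LF[1]=11
  step 8: row=11, L[11]='a', prepend. Next row=LF[11]=2
  step 9: row=2, L[2]='p', prepend. Next row=LF[2]=10
  step 10: row=10, L[10]='f', prepend. Next row=LF[10]=6
  step 11: row=6, L[6]='r', prepend. Next row=LF[6]=12
  step 12: row=12, L[12]='e', prepend. Next row=LF[12]=5
  step 13: row=5, L[5]='t', prepend. Next row=LF[5]=13
  step 14: row=13, L[13]='t', prepend. Next row=LF[13]=14
  step 15: row=14, L[14]='u', prepend. Next row=LF[14]=15
  step 16: row=15, L[15]='b', prepend. Next row=LF[15]=3
Reversed output: butterfparallel$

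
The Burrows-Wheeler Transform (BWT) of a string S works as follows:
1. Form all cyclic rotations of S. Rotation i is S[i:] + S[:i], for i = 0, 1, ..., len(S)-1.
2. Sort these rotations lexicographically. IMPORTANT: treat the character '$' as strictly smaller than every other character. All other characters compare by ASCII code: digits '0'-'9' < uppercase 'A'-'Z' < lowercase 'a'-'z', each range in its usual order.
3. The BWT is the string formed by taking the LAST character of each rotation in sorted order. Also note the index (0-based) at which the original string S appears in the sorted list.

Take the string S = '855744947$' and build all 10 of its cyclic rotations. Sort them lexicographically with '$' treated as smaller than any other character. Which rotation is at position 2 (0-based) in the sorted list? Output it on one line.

Answer: 47$8557449

Derivation:
All 10 rotations (rotation i = S[i:]+S[:i]):
  rot[0] = 855744947$
  rot[1] = 55744947$8
  rot[2] = 5744947$85
  rot[3] = 744947$855
  rot[4] = 44947$8557
  rot[5] = 4947$85574
  rot[6] = 947$855744
  rot[7] = 47$8557449
  rot[8] = 7$85574494
  rot[9] = $855744947
Sorted (with $ < everything):
  sorted[0] = $855744947
  sorted[1] = 44947$8557
  sorted[2] = 47$8557449
  sorted[3] = 4947$85574
  sorted[4] = 55744947$8
  sorted[5] = 5744947$85
  sorted[6] = 7$85574494
  sorted[7] = 744947$855
  sorted[8] = 855744947$
  sorted[9] = 947$855744
sorted[2] = 47$8557449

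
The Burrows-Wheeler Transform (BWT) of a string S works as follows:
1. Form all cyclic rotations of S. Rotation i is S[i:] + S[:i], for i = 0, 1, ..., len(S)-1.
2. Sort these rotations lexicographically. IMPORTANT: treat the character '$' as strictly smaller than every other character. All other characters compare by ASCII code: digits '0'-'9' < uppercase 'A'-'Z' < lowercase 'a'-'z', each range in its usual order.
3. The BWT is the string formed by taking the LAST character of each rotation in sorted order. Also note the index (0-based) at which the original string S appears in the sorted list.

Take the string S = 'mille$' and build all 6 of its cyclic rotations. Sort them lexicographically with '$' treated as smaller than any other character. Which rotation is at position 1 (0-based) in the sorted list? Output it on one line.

Answer: e$mill

Derivation:
All 6 rotations (rotation i = S[i:]+S[:i]):
  rot[0] = mille$
  rot[1] = ille$m
  rot[2] = lle$mi
  rot[3] = le$mil
  rot[4] = e$mill
  rot[5] = $mille
Sorted (with $ < everything):
  sorted[0] = $mille
  sorted[1] = e$mill
  sorted[2] = ille$m
  sorted[3] = le$mil
  sorted[4] = lle$mi
  sorted[5] = mille$
sorted[1] = e$mill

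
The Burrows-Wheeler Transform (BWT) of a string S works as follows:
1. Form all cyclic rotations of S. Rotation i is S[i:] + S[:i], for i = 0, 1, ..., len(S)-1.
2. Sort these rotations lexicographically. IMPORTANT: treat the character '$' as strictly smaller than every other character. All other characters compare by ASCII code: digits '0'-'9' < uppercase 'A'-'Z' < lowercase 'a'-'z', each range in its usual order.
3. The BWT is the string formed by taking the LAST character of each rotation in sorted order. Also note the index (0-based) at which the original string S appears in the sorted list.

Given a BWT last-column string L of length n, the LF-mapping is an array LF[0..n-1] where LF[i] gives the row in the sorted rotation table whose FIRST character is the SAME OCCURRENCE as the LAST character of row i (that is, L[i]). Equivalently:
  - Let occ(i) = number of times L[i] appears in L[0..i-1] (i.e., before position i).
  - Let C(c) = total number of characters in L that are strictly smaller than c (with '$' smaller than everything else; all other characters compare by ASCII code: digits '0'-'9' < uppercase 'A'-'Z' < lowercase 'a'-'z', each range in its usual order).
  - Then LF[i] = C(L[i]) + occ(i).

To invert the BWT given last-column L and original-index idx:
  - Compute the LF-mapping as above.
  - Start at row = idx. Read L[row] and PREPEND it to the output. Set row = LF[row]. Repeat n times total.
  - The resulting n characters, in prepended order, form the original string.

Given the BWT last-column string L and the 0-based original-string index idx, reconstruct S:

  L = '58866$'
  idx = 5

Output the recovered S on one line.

Answer: 86685$

Derivation:
LF mapping: 1 4 5 2 3 0
Walk LF starting at row 5, prepending L[row]:
  step 1: row=5, L[5]='$', prepend. Next row=LF[5]=0
  step 2: row=0, L[0]='5', prepend. Next row=LF[0]=1
  step 3: row=1, L[1]='8', prepend. Next row=LF[1]=4
  step 4: row=4, L[4]='6', prepend. Next row=LF[4]=3
  step 5: row=3, L[3]='6', prepend. Next row=LF[3]=2
  step 6: row=2, L[2]='8', prepend. Next row=LF[2]=5
Reversed output: 86685$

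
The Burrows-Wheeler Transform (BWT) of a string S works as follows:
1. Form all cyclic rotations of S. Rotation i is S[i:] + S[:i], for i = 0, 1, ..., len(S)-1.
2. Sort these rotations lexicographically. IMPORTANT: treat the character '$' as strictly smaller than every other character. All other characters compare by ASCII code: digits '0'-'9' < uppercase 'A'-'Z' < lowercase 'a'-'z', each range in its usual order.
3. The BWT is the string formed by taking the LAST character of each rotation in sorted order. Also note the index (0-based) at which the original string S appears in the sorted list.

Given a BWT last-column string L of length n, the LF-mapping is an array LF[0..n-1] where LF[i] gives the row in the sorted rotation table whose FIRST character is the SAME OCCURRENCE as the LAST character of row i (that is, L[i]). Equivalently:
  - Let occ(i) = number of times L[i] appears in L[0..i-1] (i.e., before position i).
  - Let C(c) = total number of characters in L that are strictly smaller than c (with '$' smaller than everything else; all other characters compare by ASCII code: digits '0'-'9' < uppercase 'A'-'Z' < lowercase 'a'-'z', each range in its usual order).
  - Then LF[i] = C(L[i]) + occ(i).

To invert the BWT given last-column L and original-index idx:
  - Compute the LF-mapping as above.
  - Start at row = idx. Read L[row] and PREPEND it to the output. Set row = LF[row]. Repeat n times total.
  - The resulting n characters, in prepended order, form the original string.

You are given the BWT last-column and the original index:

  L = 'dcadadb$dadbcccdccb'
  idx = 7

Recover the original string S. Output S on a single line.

LF mapping: 13 7 1 14 2 15 4 0 16 3 17 5 8 9 10 18 11 12 6
Walk LF starting at row 7, prepending L[row]:
  step 1: row=7, L[7]='$', prepend. Next row=LF[7]=0
  step 2: row=0, L[0]='d', prepend. Next row=LF[0]=13
  step 3: row=13, L[13]='c', prepend. Next row=LF[13]=9
  step 4: row=9, L[9]='a', prepend. Next row=LF[9]=3
  step 5: row=3, L[3]='d', prepend. Next row=LF[3]=14
  step 6: row=14, L[14]='c', prepend. Next row=LF[14]=10
  step 7: row=10, L[10]='d', prepend. Next row=LF[10]=17
  step 8: row=17, L[17]='c', prepend. Next row=LF[17]=12
  step 9: row=12, L[12]='c', prepend. Next row=LF[12]=8
  step 10: row=8, L[8]='d', prepend. Next row=LF[8]=16
  step 11: row=16, L[16]='c', prepend. Next row=LF[16]=11
  step 12: row=11, L[11]='b', prepend. Next row=LF[11]=5
  step 13: row=5, L[5]='d', prepend. Next row=LF[5]=15
  step 14: row=15, L[15]='d', prepend. Next row=LF[15]=18
  step 15: row=18, L[18]='b', prepend. Next row=LF[18]=6
  step 16: row=6, L[6]='b', prepend. Next row=LF[6]=4
  step 17: row=4, L[4]='a', prepend. Next row=LF[4]=2
  step 18: row=2, L[2]='a', prepend. Next row=LF[2]=1
  step 19: row=1, L[1]='c', prepend. Next row=LF[1]=7
Reversed output: caabbddbcdccdcdacd$

Answer: caabbddbcdccdcdacd$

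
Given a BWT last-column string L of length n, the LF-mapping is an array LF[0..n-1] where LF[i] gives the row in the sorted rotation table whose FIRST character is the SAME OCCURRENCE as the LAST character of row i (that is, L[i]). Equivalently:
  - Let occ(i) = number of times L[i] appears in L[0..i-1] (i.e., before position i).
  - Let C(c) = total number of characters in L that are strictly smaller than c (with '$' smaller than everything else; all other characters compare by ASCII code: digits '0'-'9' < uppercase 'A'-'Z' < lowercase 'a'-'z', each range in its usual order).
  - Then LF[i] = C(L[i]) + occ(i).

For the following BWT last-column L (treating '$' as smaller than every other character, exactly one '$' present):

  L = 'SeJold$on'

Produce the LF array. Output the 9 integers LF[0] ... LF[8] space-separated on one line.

Char counts: '$':1, 'J':1, 'S':1, 'd':1, 'e':1, 'l':1, 'n':1, 'o':2
C (first-col start): C('$')=0, C('J')=1, C('S')=2, C('d')=3, C('e')=4, C('l')=5, C('n')=6, C('o')=7
L[0]='S': occ=0, LF[0]=C('S')+0=2+0=2
L[1]='e': occ=0, LF[1]=C('e')+0=4+0=4
L[2]='J': occ=0, LF[2]=C('J')+0=1+0=1
L[3]='o': occ=0, LF[3]=C('o')+0=7+0=7
L[4]='l': occ=0, LF[4]=C('l')+0=5+0=5
L[5]='d': occ=0, LF[5]=C('d')+0=3+0=3
L[6]='$': occ=0, LF[6]=C('$')+0=0+0=0
L[7]='o': occ=1, LF[7]=C('o')+1=7+1=8
L[8]='n': occ=0, LF[8]=C('n')+0=6+0=6

Answer: 2 4 1 7 5 3 0 8 6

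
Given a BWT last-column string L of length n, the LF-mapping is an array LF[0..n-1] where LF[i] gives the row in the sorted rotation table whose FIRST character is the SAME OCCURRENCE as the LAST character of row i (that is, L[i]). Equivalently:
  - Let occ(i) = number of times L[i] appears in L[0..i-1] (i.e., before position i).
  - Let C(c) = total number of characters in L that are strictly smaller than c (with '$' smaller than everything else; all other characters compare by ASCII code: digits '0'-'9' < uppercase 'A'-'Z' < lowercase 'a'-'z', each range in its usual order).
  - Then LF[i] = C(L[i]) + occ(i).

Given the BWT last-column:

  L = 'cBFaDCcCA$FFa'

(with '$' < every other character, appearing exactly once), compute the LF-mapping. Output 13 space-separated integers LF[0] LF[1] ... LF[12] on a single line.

Answer: 11 2 6 9 5 3 12 4 1 0 7 8 10

Derivation:
Char counts: '$':1, 'A':1, 'B':1, 'C':2, 'D':1, 'F':3, 'a':2, 'c':2
C (first-col start): C('$')=0, C('A')=1, C('B')=2, C('C')=3, C('D')=5, C('F')=6, C('a')=9, C('c')=11
L[0]='c': occ=0, LF[0]=C('c')+0=11+0=11
L[1]='B': occ=0, LF[1]=C('B')+0=2+0=2
L[2]='F': occ=0, LF[2]=C('F')+0=6+0=6
L[3]='a': occ=0, LF[3]=C('a')+0=9+0=9
L[4]='D': occ=0, LF[4]=C('D')+0=5+0=5
L[5]='C': occ=0, LF[5]=C('C')+0=3+0=3
L[6]='c': occ=1, LF[6]=C('c')+1=11+1=12
L[7]='C': occ=1, LF[7]=C('C')+1=3+1=4
L[8]='A': occ=0, LF[8]=C('A')+0=1+0=1
L[9]='$': occ=0, LF[9]=C('$')+0=0+0=0
L[10]='F': occ=1, LF[10]=C('F')+1=6+1=7
L[11]='F': occ=2, LF[11]=C('F')+2=6+2=8
L[12]='a': occ=1, LF[12]=C('a')+1=9+1=10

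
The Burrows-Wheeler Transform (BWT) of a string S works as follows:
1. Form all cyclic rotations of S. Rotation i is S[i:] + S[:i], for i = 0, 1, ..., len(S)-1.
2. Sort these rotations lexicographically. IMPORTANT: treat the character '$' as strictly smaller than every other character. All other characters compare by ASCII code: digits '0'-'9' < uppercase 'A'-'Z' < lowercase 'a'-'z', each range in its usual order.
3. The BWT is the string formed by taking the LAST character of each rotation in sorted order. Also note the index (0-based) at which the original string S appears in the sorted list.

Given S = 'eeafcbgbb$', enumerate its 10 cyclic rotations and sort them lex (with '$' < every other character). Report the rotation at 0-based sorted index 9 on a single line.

Answer: gbb$eeafcb

Derivation:
All 10 rotations (rotation i = S[i:]+S[:i]):
  rot[0] = eeafcbgbb$
  rot[1] = eafcbgbb$e
  rot[2] = afcbgbb$ee
  rot[3] = fcbgbb$eea
  rot[4] = cbgbb$eeaf
  rot[5] = bgbb$eeafc
  rot[6] = gbb$eeafcb
  rot[7] = bb$eeafcbg
  rot[8] = b$eeafcbgb
  rot[9] = $eeafcbgbb
Sorted (with $ < everything):
  sorted[0] = $eeafcbgbb
  sorted[1] = afcbgbb$ee
  sorted[2] = b$eeafcbgb
  sorted[3] = bb$eeafcbg
  sorted[4] = bgbb$eeafc
  sorted[5] = cbgbb$eeaf
  sorted[6] = eafcbgbb$e
  sorted[7] = eeafcbgbb$
  sorted[8] = fcbgbb$eea
  sorted[9] = gbb$eeafcb
sorted[9] = gbb$eeafcb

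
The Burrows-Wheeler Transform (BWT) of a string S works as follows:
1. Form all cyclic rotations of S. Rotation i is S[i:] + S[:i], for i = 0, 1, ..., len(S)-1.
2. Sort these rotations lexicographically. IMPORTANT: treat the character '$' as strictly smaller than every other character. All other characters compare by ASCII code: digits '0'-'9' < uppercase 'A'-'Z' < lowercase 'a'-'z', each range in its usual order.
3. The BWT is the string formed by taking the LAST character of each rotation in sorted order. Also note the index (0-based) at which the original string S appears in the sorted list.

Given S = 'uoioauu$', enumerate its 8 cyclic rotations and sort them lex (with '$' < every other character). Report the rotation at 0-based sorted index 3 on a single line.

Answer: oauu$uoi

Derivation:
All 8 rotations (rotation i = S[i:]+S[:i]):
  rot[0] = uoioauu$
  rot[1] = oioauu$u
  rot[2] = ioauu$uo
  rot[3] = oauu$uoi
  rot[4] = auu$uoio
  rot[5] = uu$uoioa
  rot[6] = u$uoioau
  rot[7] = $uoioauu
Sorted (with $ < everything):
  sorted[0] = $uoioauu
  sorted[1] = auu$uoio
  sorted[2] = ioauu$uo
  sorted[3] = oauu$uoi
  sorted[4] = oioauu$u
  sorted[5] = u$uoioau
  sorted[6] = uoioauu$
  sorted[7] = uu$uoioa
sorted[3] = oauu$uoi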